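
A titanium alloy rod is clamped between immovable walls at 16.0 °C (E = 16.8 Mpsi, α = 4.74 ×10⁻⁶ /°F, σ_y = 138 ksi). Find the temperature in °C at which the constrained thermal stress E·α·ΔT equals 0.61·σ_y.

E = 16.8 Mpsi = 115.8 GPa.
α = 4.74×10⁻⁶/°F × 9/5 = 8.53×10⁻⁶/K.
σ_y = 138 ksi = 951.5 MPa.
E·α·ΔT = 580.4 MPa ⇒ ΔT = 580.4 / (115.8×10³ × 8.53×10⁻⁶) = 587.3 K.
T = 16.0 + 587.3 = 603.3 °C.

603 °C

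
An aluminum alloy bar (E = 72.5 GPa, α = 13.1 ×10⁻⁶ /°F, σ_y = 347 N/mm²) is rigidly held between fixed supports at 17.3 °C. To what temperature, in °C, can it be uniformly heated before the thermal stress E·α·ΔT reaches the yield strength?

220 °C

α = 13.1×10⁻⁶/°F × 9/5 = 23.6×10⁻⁶/K.
σ_y = 347 N/mm² = 347.0 MPa.
E·α·ΔT = 347.0 MPa ⇒ ΔT = 347.0 / (72.50×10³ × 23.6×10⁻⁶) = 203.0 K.
T = 17.3 + 203.0 = 220.3 °C.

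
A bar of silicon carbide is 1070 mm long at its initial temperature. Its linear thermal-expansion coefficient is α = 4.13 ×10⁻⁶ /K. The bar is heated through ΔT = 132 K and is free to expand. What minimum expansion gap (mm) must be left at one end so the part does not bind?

0.583 mm

ΔL = α·L₀·ΔT = 4.13×10⁻⁶ × 1070 mm × 132.0 K = 0.583 mm.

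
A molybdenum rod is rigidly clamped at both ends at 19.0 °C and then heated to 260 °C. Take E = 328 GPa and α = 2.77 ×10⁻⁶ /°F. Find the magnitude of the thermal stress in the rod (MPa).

α = 2.77×10⁻⁶/°F × 9/5 = 4.99×10⁻⁶/K.
ΔT = 241.0 K. Constrained thermal stress σ = E·α·ΔT = 328.0×10³ MPa × 4.99×10⁻⁶ × 241.0 = 394 MPa (compressive).

394 MPa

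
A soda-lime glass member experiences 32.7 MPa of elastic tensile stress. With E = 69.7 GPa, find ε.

ε = σ/E = 32.7 / 69700 = 4.69×10⁻⁴.

4.69×10⁻⁴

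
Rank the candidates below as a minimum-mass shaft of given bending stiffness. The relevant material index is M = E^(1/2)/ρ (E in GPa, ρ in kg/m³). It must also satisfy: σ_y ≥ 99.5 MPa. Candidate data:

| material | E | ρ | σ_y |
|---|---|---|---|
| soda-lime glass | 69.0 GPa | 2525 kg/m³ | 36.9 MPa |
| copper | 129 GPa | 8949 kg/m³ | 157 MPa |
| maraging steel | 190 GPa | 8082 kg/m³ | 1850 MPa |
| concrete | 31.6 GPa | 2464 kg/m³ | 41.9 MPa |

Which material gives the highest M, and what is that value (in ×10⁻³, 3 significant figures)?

maraging steel, M = 1.71×10⁻³

Screen on constraints: σ_y ≥ 99.5 MPa. Survivors: copper, maraging steel.
Per-candidate index values:
  maraging steel: M = 1.71×10⁻³
  copper: M = 1.27×10⁻³
Highest index: maraging steel.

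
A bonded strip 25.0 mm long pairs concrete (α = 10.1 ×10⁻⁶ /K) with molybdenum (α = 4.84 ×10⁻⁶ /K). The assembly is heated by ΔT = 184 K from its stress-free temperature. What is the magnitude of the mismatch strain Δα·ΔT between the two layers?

Δα = |10.1 − 4.84|×10⁻⁶/K = 5.26×10⁻⁶/K.
Mismatch strain = Δα·ΔT = 5.26×10⁻⁶ × 184.0 = 9.68×10⁻⁴.

9.68×10⁻⁴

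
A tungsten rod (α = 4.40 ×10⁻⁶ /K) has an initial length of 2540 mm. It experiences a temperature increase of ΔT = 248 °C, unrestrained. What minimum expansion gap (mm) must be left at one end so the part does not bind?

ΔL = α·L₀·ΔT = 4.40×10⁻⁶ × 2540 mm × 248.0 K = 2.77 mm.

2.77 mm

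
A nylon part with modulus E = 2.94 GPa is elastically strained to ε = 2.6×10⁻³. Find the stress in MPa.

σ = E·ε = 2940 MPa × 2.6×10⁻³ = 7.64 MPa.

7.64 MPa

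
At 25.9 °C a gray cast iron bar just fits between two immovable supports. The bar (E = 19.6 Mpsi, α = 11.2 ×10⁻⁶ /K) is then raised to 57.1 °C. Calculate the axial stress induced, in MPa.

E = 19.6 Mpsi = 135.1 GPa.
ΔT = 31.20 K. Constrained thermal stress σ = E·α·ΔT = 135.1×10³ MPa × 11.2×10⁻⁶ × 31.20 = 47.2 MPa (compressive).

47.2 MPa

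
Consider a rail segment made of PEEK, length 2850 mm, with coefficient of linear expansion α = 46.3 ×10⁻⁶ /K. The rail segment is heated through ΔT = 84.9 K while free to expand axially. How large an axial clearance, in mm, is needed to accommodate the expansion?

11.2 mm

ΔL = α·L₀·ΔT = 46.3×10⁻⁶ × 2850 mm × 84.90 K = 11.2 mm.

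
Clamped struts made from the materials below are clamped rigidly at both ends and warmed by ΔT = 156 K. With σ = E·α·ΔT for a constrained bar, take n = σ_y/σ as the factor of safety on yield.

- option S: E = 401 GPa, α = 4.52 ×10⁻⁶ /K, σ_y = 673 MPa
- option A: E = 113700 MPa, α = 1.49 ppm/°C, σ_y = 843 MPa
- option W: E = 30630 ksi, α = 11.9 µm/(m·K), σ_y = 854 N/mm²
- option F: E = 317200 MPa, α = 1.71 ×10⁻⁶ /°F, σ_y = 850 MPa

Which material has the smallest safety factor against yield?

option W

Per material, after unit conversion:
  option S: E = 401.0, α = 4.52, σ_y = 673.0 → σ = 283 MPa, n = 2.38
  option A: E = 113.7, α = 1.49, σ_y = 843.0 → σ = 26.4 MPa, n = 31.9
  option W: E = 211.2, α = 11.9, σ_y = 854.0 → σ = 392 MPa, n = 2.18
  option F: E = 317.2, α = 3.08, σ_y = 850.0 → σ = 152 MPa, n = 5.58
The minimum is option W at n = 2.18.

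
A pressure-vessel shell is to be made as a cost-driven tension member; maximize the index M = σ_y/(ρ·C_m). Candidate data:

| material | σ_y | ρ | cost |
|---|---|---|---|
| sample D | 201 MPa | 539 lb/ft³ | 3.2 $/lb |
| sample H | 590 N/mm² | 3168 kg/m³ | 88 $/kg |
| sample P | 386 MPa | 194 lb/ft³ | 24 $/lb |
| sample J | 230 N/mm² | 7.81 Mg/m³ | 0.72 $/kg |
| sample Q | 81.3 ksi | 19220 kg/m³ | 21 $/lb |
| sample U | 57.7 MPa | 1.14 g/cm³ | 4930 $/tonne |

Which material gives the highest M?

sample J

Putting every candidate on a common basis:
  sample D: σ_y = 201.0 MPa, ρ = 8634 kg/m³, cost = 7.055 $/kg
  sample H: σ_y = 590.0 MPa, ρ = 3168 kg/m³, cost = 88.00 $/kg
  sample P: σ_y = 386.0 MPa, ρ = 3108 kg/m³, cost = 52.91 $/kg
  sample J: σ_y = 230.0 MPa, ρ = 7810 kg/m³, cost = 0.7200 $/kg
  sample Q: σ_y = 560.5 MPa, ρ = 19220 kg/m³, cost = 46.30 $/kg
  sample U: σ_y = 57.70 MPa, ρ = 1140 kg/m³, cost = 4.930 $/kg
  sample J: M = 40.9 kN·m per $
  sample U: M = 10.3 kN·m per $
  sample D: M = 3.30 kN·m per $
  sample P: M = 2.35 kN·m per $
  sample H: M = 2.12 kN·m per $
  sample Q: M = 0.630 kN·m per $
Sample J has the largest M.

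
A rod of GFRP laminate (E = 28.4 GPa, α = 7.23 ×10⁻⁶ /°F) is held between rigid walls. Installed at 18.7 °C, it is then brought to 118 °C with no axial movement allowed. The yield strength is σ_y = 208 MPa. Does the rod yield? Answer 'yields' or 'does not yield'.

α = 7.23×10⁻⁶/°F × 9/5 = 13.0×10⁻⁶/K.
ΔT = 99.30 K. Constrained thermal stress σ = E·α·ΔT = 28.40×10³ MPa × 13.0×10⁻⁶ × 99.30 = 36.7 MPa (compressive).
Compare to σ_y = 208 MPa: σ < σ_y, so it does not yield.

does not yield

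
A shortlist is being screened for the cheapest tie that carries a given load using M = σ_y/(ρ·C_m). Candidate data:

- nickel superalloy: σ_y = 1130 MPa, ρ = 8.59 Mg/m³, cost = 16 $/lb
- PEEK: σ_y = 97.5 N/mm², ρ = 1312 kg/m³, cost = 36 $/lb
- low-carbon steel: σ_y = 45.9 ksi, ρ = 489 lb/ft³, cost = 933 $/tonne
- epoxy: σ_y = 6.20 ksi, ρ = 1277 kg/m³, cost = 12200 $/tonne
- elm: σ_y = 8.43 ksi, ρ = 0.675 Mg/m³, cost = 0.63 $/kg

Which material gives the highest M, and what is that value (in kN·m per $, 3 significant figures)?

After converting to SI:
  nickel superalloy: σ_y = 1130 MPa, ρ = 8590 kg/m³, cost = 35.27 $/kg
  PEEK: σ_y = 97.50 MPa, ρ = 1312 kg/m³, cost = 79.37 $/kg
  low-carbon steel: σ_y = 316.5 MPa, ρ = 7833 kg/m³, cost = 0.9330 $/kg
  epoxy: σ_y = 42.75 MPa, ρ = 1277 kg/m³, cost = 12.20 $/kg
  elm: σ_y = 58.12 MPa, ρ = 675.0 kg/m³, cost = 0.6300 $/kg
  elm: M = 137 kN·m per $
  low-carbon steel: M = 43.3 kN·m per $
  nickel superalloy: M = 3.73 kN·m per $
  epoxy: M = 2.74 kN·m per $
  PEEK: M = 0.936 kN·m per $
Elm ranks first.

elm, M = 137 kN·m per $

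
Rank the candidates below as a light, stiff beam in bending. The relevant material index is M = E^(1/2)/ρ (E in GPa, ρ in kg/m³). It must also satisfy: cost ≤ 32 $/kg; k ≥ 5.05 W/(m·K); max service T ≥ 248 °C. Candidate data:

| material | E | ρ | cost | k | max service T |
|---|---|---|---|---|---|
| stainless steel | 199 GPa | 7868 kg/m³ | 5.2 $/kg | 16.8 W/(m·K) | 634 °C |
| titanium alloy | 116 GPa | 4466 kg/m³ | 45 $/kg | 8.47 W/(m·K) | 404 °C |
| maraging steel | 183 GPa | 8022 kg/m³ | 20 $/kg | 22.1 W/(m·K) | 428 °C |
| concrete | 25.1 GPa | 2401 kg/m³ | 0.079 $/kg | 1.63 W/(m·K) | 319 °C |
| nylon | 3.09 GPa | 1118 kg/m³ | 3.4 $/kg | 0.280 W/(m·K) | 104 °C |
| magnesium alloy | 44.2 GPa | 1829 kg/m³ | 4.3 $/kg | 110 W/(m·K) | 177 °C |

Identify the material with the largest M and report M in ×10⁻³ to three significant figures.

stainless steel, M = 1.79×10⁻³

Screen on constraints: cost ≤ 32 $/kg; k ≥ 5.05 W/(m·K); max service T ≥ 248 °C. Survivors: stainless steel, maraging steel.
Evaluate M for each candidate:
  stainless steel: M = 1.79×10⁻³
  maraging steel: M = 1.69×10⁻³
The maximum is for stainless steel.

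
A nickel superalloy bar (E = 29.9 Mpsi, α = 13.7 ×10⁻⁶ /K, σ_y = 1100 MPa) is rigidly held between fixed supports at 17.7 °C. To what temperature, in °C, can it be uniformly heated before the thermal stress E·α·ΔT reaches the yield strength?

407 °C

E = 29.9 Mpsi = 206.2 GPa.
E·α·ΔT = 1100 MPa ⇒ ΔT = 1100 / (206.2×10³ × 13.7×10⁻⁶) = 389.5 K.
T = 17.7 + 389.5 = 407.2 °C.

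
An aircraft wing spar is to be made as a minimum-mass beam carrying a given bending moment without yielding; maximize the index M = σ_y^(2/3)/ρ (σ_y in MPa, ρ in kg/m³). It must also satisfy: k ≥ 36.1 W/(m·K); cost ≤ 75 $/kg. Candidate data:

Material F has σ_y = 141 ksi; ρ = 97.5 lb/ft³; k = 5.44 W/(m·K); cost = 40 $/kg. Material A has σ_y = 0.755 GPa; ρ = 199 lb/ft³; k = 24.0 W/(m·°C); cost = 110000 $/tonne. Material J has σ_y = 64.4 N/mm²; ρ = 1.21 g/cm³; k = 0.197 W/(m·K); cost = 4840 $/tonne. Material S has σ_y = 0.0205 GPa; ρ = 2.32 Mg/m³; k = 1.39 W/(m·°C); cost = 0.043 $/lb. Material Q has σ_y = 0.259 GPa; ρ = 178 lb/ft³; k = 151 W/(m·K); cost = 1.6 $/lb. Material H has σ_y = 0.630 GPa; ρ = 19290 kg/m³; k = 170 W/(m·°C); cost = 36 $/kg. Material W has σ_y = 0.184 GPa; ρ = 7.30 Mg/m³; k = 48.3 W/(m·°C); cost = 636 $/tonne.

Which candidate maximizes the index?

Screen on constraints: k ≥ 36.1 W/(m·K); cost ≤ 75 $/kg. Survivors: material Q, material H, material W.
Normalizing units and computing the index:
  material Q: σ_y = 259.0 MPa, ρ = 2851 kg/m³
  material H: σ_y = 630.0 MPa, ρ = 19290 kg/m³
  material W: σ_y = 184.0 MPa, ρ = 7300 kg/m³
  material Q: M = 14.3×10⁻³
  material W: M = 4.43×10⁻³
  material H: M = 3.81×10⁻³
Material Q has the largest M.

material Q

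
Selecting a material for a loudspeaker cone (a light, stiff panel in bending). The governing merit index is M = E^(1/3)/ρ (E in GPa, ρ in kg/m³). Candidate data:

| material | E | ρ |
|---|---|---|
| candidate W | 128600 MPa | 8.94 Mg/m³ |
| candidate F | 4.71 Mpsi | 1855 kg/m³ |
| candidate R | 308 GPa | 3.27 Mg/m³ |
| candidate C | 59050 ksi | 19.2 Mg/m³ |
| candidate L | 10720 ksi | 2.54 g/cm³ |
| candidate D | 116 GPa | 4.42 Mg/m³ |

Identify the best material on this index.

Putting every candidate on a common basis:
  candidate W: E = 128.6 GPa, ρ = 8940 kg/m³
  candidate F: E = 32.47 GPa, ρ = 1855 kg/m³
  candidate R: E = 308.0 GPa, ρ = 3270 kg/m³
  candidate C: E = 407.1 GPa, ρ = 19200 kg/m³
  candidate L: E = 73.91 GPa, ρ = 2540 kg/m³
  candidate D: E = 116.0 GPa, ρ = 4420 kg/m³
  candidate R: M = 2.07×10⁻³
  candidate F: M = 1.72×10⁻³
  candidate L: M = 1.65×10⁻³
  candidate D: M = 1.10×10⁻³
  candidate W: M = 0.565×10⁻³
  candidate C: M = 0.386×10⁻³
Highest index: candidate R.

candidate R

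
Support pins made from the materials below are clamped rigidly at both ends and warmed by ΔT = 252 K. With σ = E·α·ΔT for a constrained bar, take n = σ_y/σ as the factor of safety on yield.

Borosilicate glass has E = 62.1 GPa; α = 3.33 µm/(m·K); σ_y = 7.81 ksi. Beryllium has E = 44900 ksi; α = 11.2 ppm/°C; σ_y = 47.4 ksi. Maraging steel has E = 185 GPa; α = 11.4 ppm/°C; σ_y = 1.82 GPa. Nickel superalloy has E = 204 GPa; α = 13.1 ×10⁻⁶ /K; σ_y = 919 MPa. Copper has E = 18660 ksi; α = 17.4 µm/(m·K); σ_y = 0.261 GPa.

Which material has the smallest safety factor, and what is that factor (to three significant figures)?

With everything in SI (GPa, ×10⁻⁶/K, MPa):
  borosilicate glass: E = 62.10, α = 3.33, σ_y = 53.85 → σ = 52.1 MPa, n = 1.03
  beryllium: E = 309.6, α = 11.2, σ_y = 326.8 → σ = 874 MPa, n = 0.374
  maraging steel: E = 185.0, α = 11.4, σ_y = 1820 → σ = 531 MPa, n = 3.42
  nickel superalloy: E = 204.0, α = 13.1, σ_y = 919.0 → σ = 673 MPa, n = 1.36
  copper: E = 128.7, α = 17.4, σ_y = 261.0 → σ = 564 MPa, n = 0.463
Beryllium has the lowest safety factor, n = 0.374.

beryllium, n = 0.374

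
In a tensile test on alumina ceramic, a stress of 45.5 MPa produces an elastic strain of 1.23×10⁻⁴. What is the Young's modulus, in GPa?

370 GPa

E = σ/ε = 45.5 MPa / 1.23×10⁻⁴ = 369900 MPa = 370 GPa.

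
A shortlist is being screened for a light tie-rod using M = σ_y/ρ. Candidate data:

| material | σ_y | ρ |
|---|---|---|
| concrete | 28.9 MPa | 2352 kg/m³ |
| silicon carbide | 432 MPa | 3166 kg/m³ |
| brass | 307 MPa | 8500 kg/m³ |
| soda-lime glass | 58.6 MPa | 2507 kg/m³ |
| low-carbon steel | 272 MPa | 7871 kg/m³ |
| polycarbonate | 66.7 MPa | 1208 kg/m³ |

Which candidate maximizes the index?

silicon carbide

Evaluate M for each candidate:
  silicon carbide: M = 136 kN·m/kg
  polycarbonate: M = 55.2 kN·m/kg
  brass: M = 36.1 kN·m/kg
  low-carbon steel: M = 34.6 kN·m/kg
  soda-lime glass: M = 23.4 kN·m/kg
  concrete: M = 12.3 kN·m/kg
Silicon carbide has the largest M.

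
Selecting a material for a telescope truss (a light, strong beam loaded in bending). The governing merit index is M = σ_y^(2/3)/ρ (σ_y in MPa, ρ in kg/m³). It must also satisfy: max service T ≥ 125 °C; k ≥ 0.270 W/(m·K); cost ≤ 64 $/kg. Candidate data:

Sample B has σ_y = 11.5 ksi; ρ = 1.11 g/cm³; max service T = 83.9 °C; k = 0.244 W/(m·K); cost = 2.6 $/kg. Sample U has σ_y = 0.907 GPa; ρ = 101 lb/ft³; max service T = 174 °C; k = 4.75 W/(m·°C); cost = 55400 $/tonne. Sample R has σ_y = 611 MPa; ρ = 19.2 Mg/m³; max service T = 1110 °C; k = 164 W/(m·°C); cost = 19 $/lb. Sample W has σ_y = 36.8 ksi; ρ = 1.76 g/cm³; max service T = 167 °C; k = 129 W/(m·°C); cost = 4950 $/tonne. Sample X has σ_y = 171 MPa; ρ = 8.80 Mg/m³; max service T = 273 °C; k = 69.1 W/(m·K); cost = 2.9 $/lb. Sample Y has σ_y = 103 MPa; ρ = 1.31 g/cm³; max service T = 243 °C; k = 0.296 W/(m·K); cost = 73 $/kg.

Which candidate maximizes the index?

Screen on constraints: max service T ≥ 125 °C; k ≥ 0.270 W/(m·K); cost ≤ 64 $/kg. Survivors: sample U, sample R, sample W, sample X.
After converting to SI:
  sample U: σ_y = 907.0 MPa, ρ = 1618 kg/m³
  sample R: σ_y = 611.0 MPa, ρ = 19200 kg/m³
  sample W: σ_y = 253.7 MPa, ρ = 1760 kg/m³
  sample X: σ_y = 171.0 MPa, ρ = 8800 kg/m³
  sample U: M = 57.9×10⁻³
  sample W: M = 22.8×10⁻³
  sample R: M = 3.75×10⁻³
  sample X: M = 3.50×10⁻³
Sample U ranks first.

sample U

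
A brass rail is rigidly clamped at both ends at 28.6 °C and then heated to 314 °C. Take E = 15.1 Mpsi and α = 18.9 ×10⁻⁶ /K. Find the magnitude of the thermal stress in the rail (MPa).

562 MPa

E = 15.1 Mpsi = 104.1 GPa.
ΔT = 285.4 K. Constrained thermal stress σ = E·α·ΔT = 104.1×10³ MPa × 18.9×10⁻⁶ × 285.4 = 562 MPa (compressive).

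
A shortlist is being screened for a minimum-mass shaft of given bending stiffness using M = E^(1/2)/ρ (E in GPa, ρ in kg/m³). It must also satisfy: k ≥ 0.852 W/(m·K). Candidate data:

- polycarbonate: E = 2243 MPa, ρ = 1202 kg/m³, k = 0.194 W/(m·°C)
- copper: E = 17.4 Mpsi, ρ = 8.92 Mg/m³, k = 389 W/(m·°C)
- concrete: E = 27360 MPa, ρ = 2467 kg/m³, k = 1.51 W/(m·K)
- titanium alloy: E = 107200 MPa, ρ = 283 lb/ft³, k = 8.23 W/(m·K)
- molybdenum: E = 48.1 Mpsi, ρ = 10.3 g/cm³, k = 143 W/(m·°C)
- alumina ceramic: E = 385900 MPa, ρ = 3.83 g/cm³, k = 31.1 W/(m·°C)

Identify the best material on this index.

Screen on constraints: k ≥ 0.852 W/(m·K). Survivors: copper, concrete, titanium alloy, molybdenum, alumina ceramic.
Convert each candidate to consistent units, then evaluate M:
  copper: E = 120.0 GPa, ρ = 8920 kg/m³
  concrete: E = 27.36 GPa, ρ = 2467 kg/m³
  titanium alloy: E = 107.2 GPa, ρ = 4533 kg/m³
  molybdenum: E = 331.6 GPa, ρ = 10300 kg/m³
  alumina ceramic: E = 385.9 GPa, ρ = 3830 kg/m³
  alumina ceramic: M = 5.13×10⁻³
  titanium alloy: M = 2.28×10⁻³
  concrete: M = 2.12×10⁻³
  molybdenum: M = 1.77×10⁻³
  copper: M = 1.23×10⁻³
Alumina ceramic has the largest M.

alumina ceramic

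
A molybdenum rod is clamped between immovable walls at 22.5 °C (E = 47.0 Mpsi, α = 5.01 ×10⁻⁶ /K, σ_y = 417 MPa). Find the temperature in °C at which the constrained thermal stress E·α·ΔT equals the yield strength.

279 °C

E = 47.0 Mpsi = 324.1 GPa.
E·α·ΔT = 417.0 MPa ⇒ ΔT = 417.0 / (324.1×10³ × 5.01×10⁻⁶) = 256.9 K.
T = 22.5 + 256.9 = 279.4 °C.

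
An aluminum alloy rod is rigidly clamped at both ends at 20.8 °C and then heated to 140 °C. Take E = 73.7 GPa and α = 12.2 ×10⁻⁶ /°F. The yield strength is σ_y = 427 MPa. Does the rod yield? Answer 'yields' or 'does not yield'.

does not yield

α = 12.2×10⁻⁶/°F × 9/5 = 22.0×10⁻⁶/K.
ΔT = 119.2 K. Constrained thermal stress σ = E·α·ΔT = 73.70×10³ MPa × 22.0×10⁻⁶ × 119.2 = 193 MPa (compressive).
Compare to σ_y = 427 MPa: σ < σ_y, so it does not yield.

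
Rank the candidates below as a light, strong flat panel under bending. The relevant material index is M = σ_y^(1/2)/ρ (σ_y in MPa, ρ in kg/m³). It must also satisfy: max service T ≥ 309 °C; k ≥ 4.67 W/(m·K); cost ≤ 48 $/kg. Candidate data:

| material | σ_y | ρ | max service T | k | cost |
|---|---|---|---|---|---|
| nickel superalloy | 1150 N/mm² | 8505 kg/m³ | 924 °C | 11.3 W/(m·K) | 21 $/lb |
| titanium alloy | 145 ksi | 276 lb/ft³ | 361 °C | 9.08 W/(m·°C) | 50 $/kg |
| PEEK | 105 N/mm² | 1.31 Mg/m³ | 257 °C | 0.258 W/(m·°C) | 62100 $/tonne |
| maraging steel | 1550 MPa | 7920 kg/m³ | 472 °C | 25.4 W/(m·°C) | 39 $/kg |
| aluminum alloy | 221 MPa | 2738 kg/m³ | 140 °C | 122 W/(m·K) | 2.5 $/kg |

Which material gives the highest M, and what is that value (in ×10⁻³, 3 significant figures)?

maraging steel, M = 4.97×10⁻³

Screen on constraints: max service T ≥ 309 °C; k ≥ 4.67 W/(m·K); cost ≤ 48 $/kg. Survivors: nickel superalloy, maraging steel.
Normalizing units and computing the index:
  nickel superalloy: σ_y = 1150 MPa, ρ = 8505 kg/m³
  maraging steel: σ_y = 1550 MPa, ρ = 7920 kg/m³
  maraging steel: M = 4.97×10⁻³
  nickel superalloy: M = 3.99×10⁻³
Maraging steel ranks first.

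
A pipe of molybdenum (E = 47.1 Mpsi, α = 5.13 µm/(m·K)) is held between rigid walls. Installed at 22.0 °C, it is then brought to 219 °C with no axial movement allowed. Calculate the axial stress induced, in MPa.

E = 47.1 Mpsi = 324.7 GPa.
ΔT = 197.0 K. Constrained thermal stress σ = E·α·ΔT = 324.7×10³ MPa × 5.13×10⁻⁶ × 197.0 = 328 MPa (compressive).

328 MPa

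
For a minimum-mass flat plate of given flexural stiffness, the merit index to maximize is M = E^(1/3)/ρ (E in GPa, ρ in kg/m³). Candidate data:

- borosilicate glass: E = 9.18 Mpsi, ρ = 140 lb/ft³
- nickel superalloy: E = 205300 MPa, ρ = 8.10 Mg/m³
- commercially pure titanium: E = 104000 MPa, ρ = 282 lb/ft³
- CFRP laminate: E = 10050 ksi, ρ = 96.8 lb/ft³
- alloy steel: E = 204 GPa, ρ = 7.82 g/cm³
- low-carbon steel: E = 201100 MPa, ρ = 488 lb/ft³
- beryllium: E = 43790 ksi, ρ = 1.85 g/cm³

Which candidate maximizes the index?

Convert each candidate to consistent units, then evaluate M:
  borosilicate glass: E = 63.29 GPa, ρ = 2243 kg/m³
  nickel superalloy: E = 205.3 GPa, ρ = 8100 kg/m³
  commercially pure titanium: E = 104.0 GPa, ρ = 4517 kg/m³
  CFRP laminate: E = 69.29 GPa, ρ = 1551 kg/m³
  alloy steel: E = 204.0 GPa, ρ = 7820 kg/m³
  low-carbon steel: E = 201.1 GPa, ρ = 7817 kg/m³
  beryllium: E = 301.9 GPa, ρ = 1850 kg/m³
  beryllium: M = 3.63×10⁻³
  CFRP laminate: M = 2.65×10⁻³
  borosilicate glass: M = 1.78×10⁻³
  commercially pure titanium: M = 1.04×10⁻³
  alloy steel: M = 0.753×10⁻³
  low-carbon steel: M = 0.749×10⁻³
  nickel superalloy: M = 0.728×10⁻³
Beryllium ranks first.

beryllium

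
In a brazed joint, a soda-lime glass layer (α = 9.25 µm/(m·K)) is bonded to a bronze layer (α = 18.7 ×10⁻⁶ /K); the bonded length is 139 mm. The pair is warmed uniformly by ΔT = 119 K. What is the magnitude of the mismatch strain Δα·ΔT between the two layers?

1.12×10⁻³

Δα = |9.25 − 18.7|×10⁻⁶/K = 9.45×10⁻⁶/K.
Mismatch strain = Δα·ΔT = 9.45×10⁻⁶ × 119.0 = 1.12×10⁻³.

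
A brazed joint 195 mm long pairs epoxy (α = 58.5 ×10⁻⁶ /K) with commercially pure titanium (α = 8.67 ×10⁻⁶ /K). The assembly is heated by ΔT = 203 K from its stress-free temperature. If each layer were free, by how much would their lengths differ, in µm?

Δα = |58.5 − 8.67|×10⁻⁶/K = 49.8×10⁻⁶/K.
ΔL_mismatch = Δα·L·ΔT = 49.8×10⁻⁶ × 195.0 mm × 203.0 K = 1970 µm.

1970 µm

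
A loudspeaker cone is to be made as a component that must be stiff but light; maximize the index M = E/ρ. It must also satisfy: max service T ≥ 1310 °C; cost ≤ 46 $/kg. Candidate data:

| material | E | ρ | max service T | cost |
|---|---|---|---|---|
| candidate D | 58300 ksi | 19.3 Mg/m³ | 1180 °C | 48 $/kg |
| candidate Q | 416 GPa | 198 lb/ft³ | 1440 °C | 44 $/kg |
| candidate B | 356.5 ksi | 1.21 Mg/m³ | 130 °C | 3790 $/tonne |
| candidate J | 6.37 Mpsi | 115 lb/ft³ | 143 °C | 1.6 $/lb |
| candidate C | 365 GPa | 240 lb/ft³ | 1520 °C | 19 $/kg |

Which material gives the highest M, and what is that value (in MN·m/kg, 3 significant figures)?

Screen on constraints: max service T ≥ 1310 °C; cost ≤ 46 $/kg. Survivors: candidate Q, candidate C.
Normalizing units and computing the index:
  candidate Q: E = 416.0 GPa, ρ = 3172 kg/m³
  candidate C: E = 365.0 GPa, ρ = 3844 kg/m³
  candidate Q: M = 131 MN·m/kg
  candidate C: M = 94.9 MN·m/kg
The maximum is for candidate Q.

candidate Q, M = 131 MN·m/kg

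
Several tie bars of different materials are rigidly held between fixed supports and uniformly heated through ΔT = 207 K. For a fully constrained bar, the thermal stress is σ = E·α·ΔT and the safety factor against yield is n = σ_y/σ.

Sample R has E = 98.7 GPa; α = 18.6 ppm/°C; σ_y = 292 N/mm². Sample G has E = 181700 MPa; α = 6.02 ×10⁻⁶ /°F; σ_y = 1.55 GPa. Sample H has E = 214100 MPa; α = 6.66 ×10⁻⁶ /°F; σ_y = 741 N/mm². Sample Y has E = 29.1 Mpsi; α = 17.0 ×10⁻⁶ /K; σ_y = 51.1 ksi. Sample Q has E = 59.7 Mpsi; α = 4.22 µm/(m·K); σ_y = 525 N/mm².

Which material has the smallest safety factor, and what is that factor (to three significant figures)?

With everything in SI (GPa, ×10⁻⁶/K, MPa):
  sample R: E = 98.70, α = 18.6, σ_y = 292.0 → σ = 380 MPa, n = 0.768
  sample G: E = 181.7, α = 10.8, σ_y = 1550 → σ = 408 MPa, n = 3.80
  sample H: E = 214.1, α = 12.0, σ_y = 741.0 → σ = 531 MPa, n = 1.39
  sample Y: E = 200.6, α = 17.0, σ_y = 352.3 → σ = 706 MPa, n = 0.499
  sample Q: E = 411.6, α = 4.22, σ_y = 525.0 → σ = 360 MPa, n = 1.46
Sample Y has the lowest safety factor, n = 0.499.

sample Y, n = 0.499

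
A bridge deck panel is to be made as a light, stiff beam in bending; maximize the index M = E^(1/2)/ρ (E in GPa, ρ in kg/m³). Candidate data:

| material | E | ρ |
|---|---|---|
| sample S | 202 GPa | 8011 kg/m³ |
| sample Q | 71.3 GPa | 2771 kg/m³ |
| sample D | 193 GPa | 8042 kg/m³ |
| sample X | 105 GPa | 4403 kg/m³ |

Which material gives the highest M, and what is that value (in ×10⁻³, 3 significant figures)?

Evaluate M for each candidate:
  sample Q: M = 3.05×10⁻³
  sample X: M = 2.33×10⁻³
  sample S: M = 1.77×10⁻³
  sample D: M = 1.73×10⁻³
The maximum is for sample Q.

sample Q, M = 3.05×10⁻³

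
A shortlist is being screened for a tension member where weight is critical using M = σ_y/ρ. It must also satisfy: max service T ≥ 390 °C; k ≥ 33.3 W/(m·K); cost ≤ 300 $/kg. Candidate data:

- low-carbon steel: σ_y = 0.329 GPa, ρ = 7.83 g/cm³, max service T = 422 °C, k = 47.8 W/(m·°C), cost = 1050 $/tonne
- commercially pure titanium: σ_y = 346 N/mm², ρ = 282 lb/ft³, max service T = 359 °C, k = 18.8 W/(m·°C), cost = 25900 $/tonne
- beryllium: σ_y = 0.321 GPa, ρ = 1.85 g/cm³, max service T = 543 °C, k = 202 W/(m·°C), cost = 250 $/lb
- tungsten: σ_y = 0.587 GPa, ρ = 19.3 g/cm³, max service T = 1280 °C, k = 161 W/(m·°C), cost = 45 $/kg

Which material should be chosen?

low-carbon steel

Screen on constraints: max service T ≥ 390 °C; k ≥ 33.3 W/(m·K); cost ≤ 300 $/kg. Survivors: low-carbon steel, tungsten.
After converting to SI:
  low-carbon steel: σ_y = 329.0 MPa, ρ = 7830 kg/m³
  tungsten: σ_y = 587.0 MPa, ρ = 19300 kg/m³
  low-carbon steel: M = 42.0 kN·m/kg
  tungsten: M = 30.4 kN·m/kg
Low-carbon steel ranks first.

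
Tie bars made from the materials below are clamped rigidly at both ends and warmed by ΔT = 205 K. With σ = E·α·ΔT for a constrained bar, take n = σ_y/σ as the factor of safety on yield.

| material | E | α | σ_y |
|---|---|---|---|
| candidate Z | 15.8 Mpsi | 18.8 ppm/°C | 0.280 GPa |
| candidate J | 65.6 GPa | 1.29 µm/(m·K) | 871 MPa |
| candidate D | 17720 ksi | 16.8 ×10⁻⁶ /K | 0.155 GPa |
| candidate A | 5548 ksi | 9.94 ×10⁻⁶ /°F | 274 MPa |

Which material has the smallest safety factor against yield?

candidate D

Per material, after unit conversion:
  candidate Z: E = 108.9, α = 18.8, σ_y = 280.0 → σ = 420 MPa, n = 0.667
  candidate J: E = 65.60, α = 1.29, σ_y = 871.0 → σ = 17.3 MPa, n = 50.2
  candidate D: E = 122.2, α = 16.8, σ_y = 155.0 → σ = 421 MPa, n = 0.368
  candidate A: E = 38.25, α = 17.9, σ_y = 274.0 → σ = 140 MPa, n = 1.95
The minimum is candidate D at n = 0.368.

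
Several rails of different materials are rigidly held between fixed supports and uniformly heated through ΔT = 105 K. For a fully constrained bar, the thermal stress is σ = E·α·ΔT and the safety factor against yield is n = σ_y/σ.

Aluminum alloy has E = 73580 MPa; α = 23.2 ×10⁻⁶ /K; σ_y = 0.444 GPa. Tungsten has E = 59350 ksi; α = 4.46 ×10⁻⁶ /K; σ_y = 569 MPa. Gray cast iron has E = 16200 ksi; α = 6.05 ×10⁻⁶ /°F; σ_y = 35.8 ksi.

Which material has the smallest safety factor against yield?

gray cast iron

Per material, after unit conversion:
  aluminum alloy: E = 73.58, α = 23.2, σ_y = 444.0 → σ = 179 MPa, n = 2.48
  tungsten: E = 409.2, α = 4.46, σ_y = 569.0 → σ = 192 MPa, n = 2.97
  gray cast iron: E = 111.7, α = 10.9, σ_y = 246.8 → σ = 128 MPa, n = 1.93
The minimum is gray cast iron at n = 1.93.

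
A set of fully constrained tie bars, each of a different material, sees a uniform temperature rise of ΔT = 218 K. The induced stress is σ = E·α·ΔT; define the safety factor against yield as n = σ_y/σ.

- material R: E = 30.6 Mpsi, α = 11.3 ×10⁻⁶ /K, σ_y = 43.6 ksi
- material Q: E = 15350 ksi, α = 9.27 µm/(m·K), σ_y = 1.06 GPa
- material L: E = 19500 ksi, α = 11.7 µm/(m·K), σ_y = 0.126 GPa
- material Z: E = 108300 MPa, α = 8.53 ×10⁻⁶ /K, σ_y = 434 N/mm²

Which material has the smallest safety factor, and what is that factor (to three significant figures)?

With everything in SI (GPa, ×10⁻⁶/K, MPa):
  material R: E = 211.0, α = 11.3, σ_y = 300.6 → σ = 520 MPa, n = 0.578
  material Q: E = 105.8, α = 9.27, σ_y = 1060 → σ = 214 MPa, n = 4.96
  material L: E = 134.4, α = 11.7, σ_y = 126.0 → σ = 343 MPa, n = 0.367
  material Z: E = 108.3, α = 8.53, σ_y = 434.0 → σ = 201 MPa, n = 2.16
The minimum is material L at n = 0.367.

material L, n = 0.367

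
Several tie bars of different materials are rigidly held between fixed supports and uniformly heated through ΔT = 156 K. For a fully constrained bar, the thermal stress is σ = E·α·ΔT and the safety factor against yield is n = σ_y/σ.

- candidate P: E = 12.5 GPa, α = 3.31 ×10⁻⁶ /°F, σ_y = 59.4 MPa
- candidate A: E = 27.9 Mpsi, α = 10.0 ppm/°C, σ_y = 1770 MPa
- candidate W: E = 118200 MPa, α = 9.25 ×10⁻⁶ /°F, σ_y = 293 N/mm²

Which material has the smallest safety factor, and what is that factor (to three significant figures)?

candidate W, n = 0.954

Per material, after unit conversion:
  candidate P: E = 12.50, α = 5.96, σ_y = 59.40 → σ = 11.6 MPa, n = 5.11
  candidate A: E = 192.4, α = 10.0, σ_y = 1770 → σ = 300 MPa, n = 5.90
  candidate W: E = 118.2, α = 16.6, σ_y = 293.0 → σ = 307 MPa, n = 0.954
Smallest n: candidate W with n = 0.954.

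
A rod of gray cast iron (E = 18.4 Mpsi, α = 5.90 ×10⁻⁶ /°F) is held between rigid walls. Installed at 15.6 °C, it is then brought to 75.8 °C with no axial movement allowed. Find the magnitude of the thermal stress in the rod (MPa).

81.1 MPa

E = 18.4 Mpsi = 126.9 GPa.
α = 5.90×10⁻⁶/°F × 9/5 = 10.6×10⁻⁶/K.
ΔT = 60.20 K. Constrained thermal stress σ = E·α·ΔT = 126.9×10³ MPa × 10.6×10⁻⁶ × 60.20 = 81.1 MPa (compressive).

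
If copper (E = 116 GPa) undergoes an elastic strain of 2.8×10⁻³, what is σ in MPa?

σ = E·ε = 116000 MPa × 2.8×10⁻³ = 325 MPa.

325 MPa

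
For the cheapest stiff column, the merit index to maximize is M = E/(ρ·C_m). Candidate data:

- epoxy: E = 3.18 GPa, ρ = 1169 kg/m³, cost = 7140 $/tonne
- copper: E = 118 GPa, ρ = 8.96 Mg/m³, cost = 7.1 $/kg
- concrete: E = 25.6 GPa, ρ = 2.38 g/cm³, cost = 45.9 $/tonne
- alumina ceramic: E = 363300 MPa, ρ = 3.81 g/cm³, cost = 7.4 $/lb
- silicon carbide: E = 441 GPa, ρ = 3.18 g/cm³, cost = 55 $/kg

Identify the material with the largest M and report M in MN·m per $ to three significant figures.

concrete, M = 234 MN·m per $

Normalizing units and computing the index:
  epoxy: E = 3.180 GPa, ρ = 1169 kg/m³, cost = 7.140 $/kg
  copper: E = 118.0 GPa, ρ = 8960 kg/m³, cost = 7.100 $/kg
  concrete: E = 25.60 GPa, ρ = 2380 kg/m³, cost = 0.04590 $/kg
  alumina ceramic: E = 363.3 GPa, ρ = 3810 kg/m³, cost = 16.31 $/kg
  silicon carbide: E = 441.0 GPa, ρ = 3180 kg/m³, cost = 55.00 $/kg
  concrete: M = 234 MN·m per $
  alumina ceramic: M = 5.84 MN·m per $
  silicon carbide: M = 2.52 MN·m per $
  copper: M = 1.85 MN·m per $
  epoxy: M = 0.381 MN·m per $
Concrete ranks first.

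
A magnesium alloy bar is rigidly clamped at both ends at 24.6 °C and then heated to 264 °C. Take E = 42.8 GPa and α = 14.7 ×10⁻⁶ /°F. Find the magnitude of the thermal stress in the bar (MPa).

α = 14.7×10⁻⁶/°F × 9/5 = 26.5×10⁻⁶/K.
ΔT = 239.4 K. Constrained thermal stress σ = E·α·ΔT = 42.80×10³ MPa × 26.5×10⁻⁶ × 239.4 = 271 MPa (compressive).

271 MPa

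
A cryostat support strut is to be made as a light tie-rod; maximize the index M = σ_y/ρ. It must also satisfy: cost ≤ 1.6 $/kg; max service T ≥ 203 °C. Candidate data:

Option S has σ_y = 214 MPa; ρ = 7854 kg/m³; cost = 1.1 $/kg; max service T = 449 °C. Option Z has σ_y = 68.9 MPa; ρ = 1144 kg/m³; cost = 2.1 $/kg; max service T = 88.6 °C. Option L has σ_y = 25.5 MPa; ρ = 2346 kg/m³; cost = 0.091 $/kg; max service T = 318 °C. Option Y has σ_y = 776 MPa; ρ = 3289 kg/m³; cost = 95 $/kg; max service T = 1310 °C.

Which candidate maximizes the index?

option S

Screen on constraints: cost ≤ 1.6 $/kg; max service T ≥ 203 °C. Survivors: option S, option L.
Evaluate M for each candidate:
  option S: M = 27.2 kN·m/kg
  option L: M = 10.9 kN·m/kg
Option S ranks first.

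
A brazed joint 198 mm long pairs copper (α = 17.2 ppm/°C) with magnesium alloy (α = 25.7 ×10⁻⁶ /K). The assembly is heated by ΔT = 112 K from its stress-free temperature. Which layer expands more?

α(copper) = 17.2×10⁻⁶/K vs α(magnesium alloy) = 25.7×10⁻⁶/K.
Higher α expands more for the same ΔT: magnesium alloy.

magnesium alloy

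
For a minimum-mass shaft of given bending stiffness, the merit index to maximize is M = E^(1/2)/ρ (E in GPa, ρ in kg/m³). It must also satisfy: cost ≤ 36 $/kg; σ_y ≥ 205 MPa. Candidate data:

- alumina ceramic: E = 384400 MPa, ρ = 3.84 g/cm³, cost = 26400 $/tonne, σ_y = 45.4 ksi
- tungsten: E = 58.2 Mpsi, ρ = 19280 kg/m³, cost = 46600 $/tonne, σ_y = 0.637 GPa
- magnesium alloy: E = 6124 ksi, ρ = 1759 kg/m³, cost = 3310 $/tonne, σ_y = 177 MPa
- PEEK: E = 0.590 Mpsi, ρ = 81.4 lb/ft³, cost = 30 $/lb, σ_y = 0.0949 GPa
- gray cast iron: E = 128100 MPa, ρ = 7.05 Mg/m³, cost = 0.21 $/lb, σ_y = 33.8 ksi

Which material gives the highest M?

alumina ceramic

Screen on constraints: cost ≤ 36 $/kg; σ_y ≥ 205 MPa. Survivors: alumina ceramic, gray cast iron.
In SI units:
  alumina ceramic: E = 384.4 GPa, ρ = 3840 kg/m³
  gray cast iron: E = 128.1 GPa, ρ = 7050 kg/m³
  alumina ceramic: M = 5.11×10⁻³
  gray cast iron: M = 1.61×10⁻³
Alumina ceramic ranks first.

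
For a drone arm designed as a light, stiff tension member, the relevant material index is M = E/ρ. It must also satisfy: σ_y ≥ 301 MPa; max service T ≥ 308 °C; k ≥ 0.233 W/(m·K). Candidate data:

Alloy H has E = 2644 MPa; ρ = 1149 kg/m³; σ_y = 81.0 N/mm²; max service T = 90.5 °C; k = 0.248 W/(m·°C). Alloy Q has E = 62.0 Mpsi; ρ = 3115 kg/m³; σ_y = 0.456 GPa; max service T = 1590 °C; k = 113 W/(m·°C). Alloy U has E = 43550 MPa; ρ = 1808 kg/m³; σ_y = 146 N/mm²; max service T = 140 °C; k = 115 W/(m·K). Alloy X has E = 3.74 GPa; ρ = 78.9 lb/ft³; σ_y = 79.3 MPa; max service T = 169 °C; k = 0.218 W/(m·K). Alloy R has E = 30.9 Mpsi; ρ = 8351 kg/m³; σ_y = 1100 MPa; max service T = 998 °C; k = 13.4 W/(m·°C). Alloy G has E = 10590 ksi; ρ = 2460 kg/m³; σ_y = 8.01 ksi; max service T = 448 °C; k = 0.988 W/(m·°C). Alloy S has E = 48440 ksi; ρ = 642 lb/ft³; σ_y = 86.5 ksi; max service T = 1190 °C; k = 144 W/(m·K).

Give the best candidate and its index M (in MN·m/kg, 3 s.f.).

Screen on constraints: σ_y ≥ 301 MPa; max service T ≥ 308 °C; k ≥ 0.233 W/(m·K). Survivors: alloy Q, alloy R, alloy S.
In SI units:
  alloy Q: E = 427.5 GPa, ρ = 3115 kg/m³
  alloy R: E = 213.0 GPa, ρ = 8351 kg/m³
  alloy S: E = 334.0 GPa, ρ = 10280 kg/m³
  alloy Q: M = 137 MN·m/kg
  alloy S: M = 32.5 MN·m/kg
  alloy R: M = 25.5 MN·m/kg
Highest index: alloy Q.

alloy Q, M = 137 MN·m/kg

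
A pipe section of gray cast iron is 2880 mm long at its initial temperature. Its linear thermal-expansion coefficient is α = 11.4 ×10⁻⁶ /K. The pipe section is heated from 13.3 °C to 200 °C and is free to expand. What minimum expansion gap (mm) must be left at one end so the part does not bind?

ΔT = 200 − 13.3 = 186.7 K.
ΔL = α·L₀·ΔT = 11.4×10⁻⁶ × 2880 mm × 186.7 K = 6.13 mm.

6.13 mm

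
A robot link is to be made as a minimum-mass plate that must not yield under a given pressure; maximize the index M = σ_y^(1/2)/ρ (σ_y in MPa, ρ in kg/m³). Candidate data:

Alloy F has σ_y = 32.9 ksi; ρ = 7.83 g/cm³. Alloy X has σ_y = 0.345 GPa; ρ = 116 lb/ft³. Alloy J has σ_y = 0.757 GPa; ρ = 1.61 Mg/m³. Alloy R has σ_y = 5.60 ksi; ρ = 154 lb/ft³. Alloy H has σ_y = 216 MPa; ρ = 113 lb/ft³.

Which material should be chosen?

alloy J

In SI units:
  alloy F: σ_y = 226.8 MPa, ρ = 7830 kg/m³
  alloy X: σ_y = 345.0 MPa, ρ = 1858 kg/m³
  alloy J: σ_y = 757.0 MPa, ρ = 1610 kg/m³
  alloy R: σ_y = 38.61 MPa, ρ = 2467 kg/m³
  alloy H: σ_y = 216.0 MPa, ρ = 1810 kg/m³
  alloy J: M = 17.1×10⁻³
  alloy X: M = 10.0×10⁻³
  alloy H: M = 8.12×10⁻³
  alloy R: M = 2.52×10⁻³
  alloy F: M = 1.92×10⁻³
Alloy J ranks first.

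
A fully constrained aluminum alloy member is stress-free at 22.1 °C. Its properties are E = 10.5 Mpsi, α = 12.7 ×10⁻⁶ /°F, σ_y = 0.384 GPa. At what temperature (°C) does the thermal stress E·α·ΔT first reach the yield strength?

254 °C

E = 10.5 Mpsi = 72.39 GPa.
α = 12.7×10⁻⁶/°F × 9/5 = 22.9×10⁻⁶/K.
σ_y = 0.384 GPa = 384.0 MPa.
E·α·ΔT = 384.0 MPa ⇒ ΔT = 384.0 / (72.39×10³ × 22.9×10⁻⁶) = 232.0 K.
T = 22.1 + 232.0 = 254.1 °C.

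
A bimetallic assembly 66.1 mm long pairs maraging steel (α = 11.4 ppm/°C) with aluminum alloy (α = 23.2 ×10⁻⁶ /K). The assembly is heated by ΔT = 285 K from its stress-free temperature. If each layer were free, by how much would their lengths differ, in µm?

222 µm

Δα = |11.4 − 23.2|×10⁻⁶/K = 11.8×10⁻⁶/K.
ΔL_mismatch = Δα·L·ΔT = 11.8×10⁻⁶ × 66.1 mm × 285.0 K = 222 µm.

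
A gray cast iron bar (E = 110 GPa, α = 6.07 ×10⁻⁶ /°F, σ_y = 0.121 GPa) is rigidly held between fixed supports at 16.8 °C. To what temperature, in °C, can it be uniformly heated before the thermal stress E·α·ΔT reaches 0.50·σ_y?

α = 6.07×10⁻⁶/°F × 9/5 = 10.9×10⁻⁶/K.
σ_y = 0.121 GPa = 121.0 MPa.
E·α·ΔT = 60.50 MPa ⇒ ΔT = 60.50 / (110.0×10³ × 10.9×10⁻⁶) = 50.34 K.
T = 16.8 + 50.34 = 67.14 °C.

67.1 °C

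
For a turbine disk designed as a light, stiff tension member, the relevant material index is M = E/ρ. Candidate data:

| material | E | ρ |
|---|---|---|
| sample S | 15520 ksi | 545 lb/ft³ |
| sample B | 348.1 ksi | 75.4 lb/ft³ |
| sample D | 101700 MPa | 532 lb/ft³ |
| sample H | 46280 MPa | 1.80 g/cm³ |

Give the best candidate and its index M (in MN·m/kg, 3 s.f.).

Putting every candidate on a common basis:
  sample S: E = 107.0 GPa, ρ = 8730 kg/m³
  sample B: E = 2.400 GPa, ρ = 1208 kg/m³
  sample D: E = 101.7 GPa, ρ = 8522 kg/m³
  sample H: E = 46.28 GPa, ρ = 1800 kg/m³
  sample H: M = 25.7 MN·m/kg
  sample S: M = 12.3 MN·m/kg
  sample D: M = 11.9 MN·m/kg
  sample B: M = 1.99 MN·m/kg
Sample H ranks first.

sample H, M = 25.7 MN·m/kg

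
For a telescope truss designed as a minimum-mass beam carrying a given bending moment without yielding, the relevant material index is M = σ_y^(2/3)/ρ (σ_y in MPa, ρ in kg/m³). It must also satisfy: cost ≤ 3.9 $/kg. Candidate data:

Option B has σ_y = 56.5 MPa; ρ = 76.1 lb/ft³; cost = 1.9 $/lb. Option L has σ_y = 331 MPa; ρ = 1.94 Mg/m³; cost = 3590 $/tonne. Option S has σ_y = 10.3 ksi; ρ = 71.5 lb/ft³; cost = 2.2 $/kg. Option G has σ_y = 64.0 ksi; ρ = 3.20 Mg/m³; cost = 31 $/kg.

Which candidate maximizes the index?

option L

Screen on constraints: cost ≤ 3.9 $/kg. Survivors: option L, option S.
Putting every candidate on a common basis:
  option L: σ_y = 331.0 MPa, ρ = 1940 kg/m³
  option S: σ_y = 71.02 MPa, ρ = 1145 kg/m³
  option L: M = 24.7×10⁻³
  option S: M = 15.0×10⁻³
Option L has the largest M.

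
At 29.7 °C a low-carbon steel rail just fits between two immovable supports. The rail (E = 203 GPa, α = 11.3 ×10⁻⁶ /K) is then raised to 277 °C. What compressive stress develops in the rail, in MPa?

567 MPa

ΔT = 247.3 K. Constrained thermal stress σ = E·α·ΔT = 203.0×10³ MPa × 11.3×10⁻⁶ × 247.3 = 567 MPa (compressive).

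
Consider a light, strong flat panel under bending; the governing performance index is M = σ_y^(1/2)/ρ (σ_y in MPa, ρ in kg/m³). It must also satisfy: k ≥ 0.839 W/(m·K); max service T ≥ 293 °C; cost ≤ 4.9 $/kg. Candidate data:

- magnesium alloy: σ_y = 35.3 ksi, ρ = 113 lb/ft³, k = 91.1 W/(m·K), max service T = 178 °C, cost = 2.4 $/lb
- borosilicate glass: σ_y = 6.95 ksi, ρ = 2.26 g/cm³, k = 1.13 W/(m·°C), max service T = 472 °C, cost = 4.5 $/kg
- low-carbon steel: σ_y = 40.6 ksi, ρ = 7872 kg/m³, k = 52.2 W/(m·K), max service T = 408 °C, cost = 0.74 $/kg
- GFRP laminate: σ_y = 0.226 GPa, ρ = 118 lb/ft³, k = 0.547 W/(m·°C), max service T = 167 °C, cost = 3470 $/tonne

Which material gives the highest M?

Screen on constraints: k ≥ 0.839 W/(m·K); max service T ≥ 293 °C; cost ≤ 4.9 $/kg. Survivors: borosilicate glass, low-carbon steel.
Putting every candidate on a common basis:
  borosilicate glass: σ_y = 47.92 MPa, ρ = 2260 kg/m³
  low-carbon steel: σ_y = 279.9 MPa, ρ = 7872 kg/m³
  borosilicate glass: M = 3.06×10⁻³
  low-carbon steel: M = 2.13×10⁻³
Borosilicate glass has the largest M.

borosilicate glass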